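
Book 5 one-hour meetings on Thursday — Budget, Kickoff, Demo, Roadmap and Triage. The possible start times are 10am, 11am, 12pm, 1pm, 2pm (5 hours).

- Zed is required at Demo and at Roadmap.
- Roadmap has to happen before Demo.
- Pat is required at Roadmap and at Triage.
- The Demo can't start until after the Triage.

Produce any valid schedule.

Roadmap=10am; Triage=11am; Kickoff=10am; Budget=10am; Demo=12pm

Checking: Roadmap(10am) before Demo(12pm); Triage(11am) before Demo(12pm); Demo(12pm) != Roadmap(10am); Roadmap(10am) != Triage(11am).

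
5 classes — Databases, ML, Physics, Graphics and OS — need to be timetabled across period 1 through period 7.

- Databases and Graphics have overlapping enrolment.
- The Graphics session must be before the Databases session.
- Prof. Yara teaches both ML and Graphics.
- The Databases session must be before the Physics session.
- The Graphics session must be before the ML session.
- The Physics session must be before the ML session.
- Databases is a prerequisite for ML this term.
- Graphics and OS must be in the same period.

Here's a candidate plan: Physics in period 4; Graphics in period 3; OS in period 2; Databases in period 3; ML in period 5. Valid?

The Graphics session must be before the Databases session — violated.
The Databases session must be before the Physics session — holds.
Databases is a prerequisite for ML this term — holds.
The Physics session must be before the ML session — holds.
Graphics and OS must be in the same period — violated.
Prof. Yara teaches both ML and Graphics — holds.
Databases and Graphics have overlapping enrolment — violated.
The Graphics session must be before the ML session — holds.

Invalid. Databases and Graphics have overlapping enrolment.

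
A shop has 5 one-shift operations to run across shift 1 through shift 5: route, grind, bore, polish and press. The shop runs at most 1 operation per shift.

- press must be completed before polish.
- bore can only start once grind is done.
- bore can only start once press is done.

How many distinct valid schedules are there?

25

Splitting on route: it can be shift 1 (5), shift 2 (5), shift 3 (5), shift 4 (5), shift 5 (5). Listing each branch's schedules as (grind, bore, polish, press) by shift number:
route=shift 1: (2,4,5,3) (2,5,4,3) (3,4,5,2) (3,5,4,2) (4,5,3,2) — 5.
route=shift 2: (1,4,5,3) (1,5,4,3) (3,4,5,1) (3,5,4,1) (4,5,3,1) — 5.
route=shift 3: (1,4,5,2) (1,5,4,2) (2,4,5,1) (2,5,4,1) (4,5,2,1) — 5.
route=shift 4: (1,3,5,2) (1,5,3,2) (2,3,5,1) (2,5,3,1) (3,5,2,1) — 5.
route=shift 5: (1,3,4,2) (1,4,3,2) (2,3,4,1) (2,4,3,1) (3,4,2,1) — 5.
Summing: 5 + 5 + 5 + 5 + 5 = 25.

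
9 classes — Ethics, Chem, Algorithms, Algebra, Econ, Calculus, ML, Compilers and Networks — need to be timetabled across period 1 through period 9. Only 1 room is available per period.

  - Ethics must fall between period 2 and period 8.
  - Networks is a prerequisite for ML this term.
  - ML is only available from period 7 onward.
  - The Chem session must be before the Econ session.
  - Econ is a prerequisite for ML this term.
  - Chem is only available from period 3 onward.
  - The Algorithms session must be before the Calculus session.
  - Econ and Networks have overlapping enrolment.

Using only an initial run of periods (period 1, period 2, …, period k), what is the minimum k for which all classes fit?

9

The precedence chain requires at least 3 distinct periods.
With at most 1 per period and 9 classes, at least 9 periods are needed.
ML can't be placed before period 7, so the schedule must run through at least period 7.
9 works (last occupied period: period 9): for example ML=period 7; Algorithms=period 1; Chem=period 3; Compilers=period 9; Algebra=period 8; Econ=period 4; Ethics=period 2; Networks=period 6; Calculus=period 5.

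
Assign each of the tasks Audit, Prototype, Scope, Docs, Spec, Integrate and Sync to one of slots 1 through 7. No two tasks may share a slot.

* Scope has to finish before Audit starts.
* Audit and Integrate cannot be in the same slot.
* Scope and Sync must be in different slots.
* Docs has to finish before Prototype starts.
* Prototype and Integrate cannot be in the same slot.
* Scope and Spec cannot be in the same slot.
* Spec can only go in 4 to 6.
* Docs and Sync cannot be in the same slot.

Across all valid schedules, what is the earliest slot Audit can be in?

Precedence pushes Audit to at least 2.
Audit at 2 is achievable: Sync=7; Audit=2; Scope=1; Docs=3; Spec=4; Integrate=6; Prototype=5.

2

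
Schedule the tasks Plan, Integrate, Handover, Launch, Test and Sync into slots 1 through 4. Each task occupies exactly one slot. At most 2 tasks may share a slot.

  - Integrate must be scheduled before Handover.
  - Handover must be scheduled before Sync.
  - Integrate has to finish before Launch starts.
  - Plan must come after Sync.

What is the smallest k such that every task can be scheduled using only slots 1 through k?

4 slots

The precedence chain requires at least 4 distinct slots.
With at most 2 per slot and 6 tasks, at least 3 slots are needed.
4 works (last occupied slot: 4): for example Launch -> 2, Test -> 1, Plan -> 4, Sync -> 3, Integrate -> 1, Handover -> 2.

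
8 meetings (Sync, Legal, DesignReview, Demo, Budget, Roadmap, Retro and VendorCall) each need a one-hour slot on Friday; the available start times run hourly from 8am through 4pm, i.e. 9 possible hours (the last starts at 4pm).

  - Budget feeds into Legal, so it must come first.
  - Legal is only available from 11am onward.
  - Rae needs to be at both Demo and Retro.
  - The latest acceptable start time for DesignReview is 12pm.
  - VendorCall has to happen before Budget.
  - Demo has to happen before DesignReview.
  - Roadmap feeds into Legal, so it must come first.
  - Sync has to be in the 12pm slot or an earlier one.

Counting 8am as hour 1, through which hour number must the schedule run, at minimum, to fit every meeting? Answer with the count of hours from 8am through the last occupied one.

4 hours

The precedence chain requires at least 3 distinct hours.
Legal can't be placed before 11am — that is hour 4 counting from 8am — so the schedule must run through at least 4 hours.
4 works (last occupied hour: 11am): for example Budget -> 9am; Roadmap -> 8am; DesignReview -> 9am; Demo -> 8am; Sync -> 8am; Retro -> 9am; VendorCall -> 8am; Legal -> 11am.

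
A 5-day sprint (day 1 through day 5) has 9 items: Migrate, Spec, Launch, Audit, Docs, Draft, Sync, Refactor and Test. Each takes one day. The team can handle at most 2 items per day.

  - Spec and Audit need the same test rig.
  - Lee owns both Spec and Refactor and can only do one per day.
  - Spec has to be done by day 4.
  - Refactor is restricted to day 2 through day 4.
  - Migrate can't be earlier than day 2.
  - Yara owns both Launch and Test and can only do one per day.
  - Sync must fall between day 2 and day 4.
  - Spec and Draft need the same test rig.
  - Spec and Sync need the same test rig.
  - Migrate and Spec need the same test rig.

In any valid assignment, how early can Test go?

Test at day 1 is achievable: Refactor in day 2, Sync in day 2, Audit in day 4, Docs in day 4, Launch in day 3, Test in day 1, Spec in day 1, Migrate in day 3, Draft in day 5.

day 1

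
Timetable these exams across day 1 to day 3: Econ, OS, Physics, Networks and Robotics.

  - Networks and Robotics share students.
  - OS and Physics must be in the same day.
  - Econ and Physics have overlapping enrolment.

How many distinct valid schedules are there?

Splitting on Econ: it can be day 1 (12), day 2 (12), day 3 (12). Listing each branch's schedules as (OS, Physics, Networks, Robotics) by day number:
Econ=day 1: (2,2,1,2) (2,2,1,3) (2,2,2,1) (2,2,2,3) (2,2,3,1) (2,2,3,2) (3,3,1,2) (3,3,1,3) (3,3,2,1) (3,3,2,3) (3,3,3,1) (3,3,3,2) — 12.
Econ=day 2: (1,1,1,2) (1,1,1,3) (1,1,2,1) (1,1,2,3) (1,1,3,1) (1,1,3,2) (3,3,1,2) (3,3,1,3) (3,3,2,1) (3,3,2,3) (3,3,3,1) (3,3,3,2) — 12.
Econ=day 3: (1,1,1,2) (1,1,1,3) (1,1,2,1) (1,1,2,3) (1,1,3,1) (1,1,3,2) (2,2,1,2) (2,2,1,3) (2,2,2,1) (2,2,2,3) (2,2,3,1) (2,2,3,2) — 12.
Summing: 12 + 12 + 12 = 36.

36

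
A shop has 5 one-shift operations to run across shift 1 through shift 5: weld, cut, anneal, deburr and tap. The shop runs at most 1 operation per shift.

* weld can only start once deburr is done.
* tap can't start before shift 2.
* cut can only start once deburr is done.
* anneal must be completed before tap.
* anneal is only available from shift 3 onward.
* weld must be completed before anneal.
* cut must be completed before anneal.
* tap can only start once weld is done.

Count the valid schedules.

2

Enumerating: anneal=shift 4, deburr=shift 1, tap=shift 5, cut=shift 3, weld=shift 2 | cut in shift 2, anneal in shift 4, tap in shift 5, weld in shift 3, deburr in shift 1.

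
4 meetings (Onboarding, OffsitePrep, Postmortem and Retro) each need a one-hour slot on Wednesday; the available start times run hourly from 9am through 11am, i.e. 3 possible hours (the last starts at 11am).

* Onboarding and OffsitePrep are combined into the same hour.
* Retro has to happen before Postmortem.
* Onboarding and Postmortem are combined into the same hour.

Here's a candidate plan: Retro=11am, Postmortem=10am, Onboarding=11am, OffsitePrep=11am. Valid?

Onboarding and Postmortem are combined into the same hour — violated.
Onboarding and OffsitePrep are combined into the same hour — holds.
Retro has to happen before Postmortem — violated.

No — it violates: Retro has to happen before Postmortem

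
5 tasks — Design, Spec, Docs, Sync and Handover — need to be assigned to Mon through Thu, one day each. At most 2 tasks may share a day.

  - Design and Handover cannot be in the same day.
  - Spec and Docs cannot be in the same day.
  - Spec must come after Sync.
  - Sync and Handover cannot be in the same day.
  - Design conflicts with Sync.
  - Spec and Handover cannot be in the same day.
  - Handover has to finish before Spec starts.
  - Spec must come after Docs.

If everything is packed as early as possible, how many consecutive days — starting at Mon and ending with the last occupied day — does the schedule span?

The precedence chain requires at least 2 distinct days.
With at most 2 per day and 5 tasks, at least 3 days are needed.
3 works (last occupied day: Wed): for example Design=Wed, Handover=Tue, Docs=Mon, Spec=Wed, Sync=Mon.

3 days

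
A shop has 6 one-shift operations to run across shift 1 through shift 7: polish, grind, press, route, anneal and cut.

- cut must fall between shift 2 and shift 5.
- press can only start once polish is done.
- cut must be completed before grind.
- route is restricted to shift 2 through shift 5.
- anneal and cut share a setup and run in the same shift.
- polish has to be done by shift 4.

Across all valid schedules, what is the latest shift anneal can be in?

shift 5

Anneal must be in the same shift as cut, which can't be before shift 2, so anneal is at least shift 2; anneal must be in the same shift as cut, which can't be after shift 5, so anneal is at most shift 5.
anneal at shift 5 is achievable: anneal -> shift 5; route -> shift 2; polish -> shift 1; press -> shift 2; grind -> shift 6; cut -> shift 5.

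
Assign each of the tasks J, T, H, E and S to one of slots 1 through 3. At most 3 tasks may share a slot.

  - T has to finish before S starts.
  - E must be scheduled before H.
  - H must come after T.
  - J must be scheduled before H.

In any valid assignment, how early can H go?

2

Precedence pushes H to at least 2.
H at 2 is achievable: S=2, E=1, T=1, H=2, J=1.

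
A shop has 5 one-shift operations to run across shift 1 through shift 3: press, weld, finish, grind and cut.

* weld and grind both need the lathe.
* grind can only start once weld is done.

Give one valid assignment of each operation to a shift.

grind=shift 2, weld=shift 1, cut=shift 1, finish=shift 1, press=shift 1

Checking: weld(shift 1) before grind(shift 2); weld(shift 1) != grind(shift 2).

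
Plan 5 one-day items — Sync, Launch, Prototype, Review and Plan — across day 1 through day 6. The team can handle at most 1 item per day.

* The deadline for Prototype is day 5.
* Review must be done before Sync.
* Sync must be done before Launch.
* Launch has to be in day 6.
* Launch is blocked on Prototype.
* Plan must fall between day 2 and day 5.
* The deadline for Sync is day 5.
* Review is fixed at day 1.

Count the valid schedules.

Splitting on Sync: it can be day 2 (6), day 3 (6), day 4 (6), day 5 (6). Listing each branch's schedules as (Launch, Prototype, Review, Plan) by day number:
Sync=day 2: (6,3,1,4) (6,3,1,5) (6,4,1,3) (6,4,1,5) (6,5,1,3) (6,5,1,4) — 6.
Sync=day 3: (6,2,1,4) (6,2,1,5) (6,4,1,2) (6,4,1,5) (6,5,1,2) (6,5,1,4) — 6.
Sync=day 4: (6,2,1,3) (6,2,1,5) (6,3,1,2) (6,3,1,5) (6,5,1,2) (6,5,1,3) — 6.
Sync=day 5: (6,2,1,3) (6,2,1,4) (6,3,1,2) (6,3,1,4) (6,4,1,2) (6,4,1,3) — 6.
Summing: 6 + 6 + 6 + 6 = 24.

24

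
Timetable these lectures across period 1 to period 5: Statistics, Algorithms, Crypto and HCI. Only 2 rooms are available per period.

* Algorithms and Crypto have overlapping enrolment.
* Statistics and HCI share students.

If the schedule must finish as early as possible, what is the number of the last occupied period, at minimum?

2

With at most 2 per period and 4 lectures, at least 2 periods are needed.
2 works (last occupied period: period 2): for example Algorithms in period 1, Statistics in period 1, HCI in period 2, Crypto in period 2.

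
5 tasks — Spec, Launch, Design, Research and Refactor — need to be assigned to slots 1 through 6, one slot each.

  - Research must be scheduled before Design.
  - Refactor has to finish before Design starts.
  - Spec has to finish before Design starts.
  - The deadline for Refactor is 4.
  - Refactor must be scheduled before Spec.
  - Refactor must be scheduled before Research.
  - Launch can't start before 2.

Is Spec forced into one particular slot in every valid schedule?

Spec can be 2 (e.g. Refactor -> 1; Design -> 3; Research -> 2; Launch -> 2; Spec -> 2) or 3 (e.g. Research in 2; Design in 4; Launch in 2; Refactor in 1; Spec in 3).

No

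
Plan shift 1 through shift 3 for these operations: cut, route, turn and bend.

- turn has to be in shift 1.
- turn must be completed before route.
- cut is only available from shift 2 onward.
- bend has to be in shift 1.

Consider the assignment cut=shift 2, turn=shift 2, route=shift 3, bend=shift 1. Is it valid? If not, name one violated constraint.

Invalid. turn has to be in shift 1.

turn must be completed before route — holds.
bend has to be in shift 1 — holds.
cut is only available from shift 2 onward — holds.
turn has to be in shift 1 — violated.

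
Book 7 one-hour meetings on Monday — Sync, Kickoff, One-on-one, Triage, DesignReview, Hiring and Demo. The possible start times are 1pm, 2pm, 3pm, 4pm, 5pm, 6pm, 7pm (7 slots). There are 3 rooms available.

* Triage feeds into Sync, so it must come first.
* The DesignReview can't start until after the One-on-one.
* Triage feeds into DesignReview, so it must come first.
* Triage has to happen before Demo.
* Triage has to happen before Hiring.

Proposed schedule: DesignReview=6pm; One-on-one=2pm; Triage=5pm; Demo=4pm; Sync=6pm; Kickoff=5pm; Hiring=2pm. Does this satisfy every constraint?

The DesignReview can't start until after the One-on-one — holds.
Triage feeds into Sync, so it must come first — holds.
Triage has to happen before Demo — violated.
Triage has to happen before Hiring — violated.
There are 3 rooms available — holds.
Triage feeds into DesignReview, so it must come first — holds.

No. Triage has to happen before Hiring is not satisfied.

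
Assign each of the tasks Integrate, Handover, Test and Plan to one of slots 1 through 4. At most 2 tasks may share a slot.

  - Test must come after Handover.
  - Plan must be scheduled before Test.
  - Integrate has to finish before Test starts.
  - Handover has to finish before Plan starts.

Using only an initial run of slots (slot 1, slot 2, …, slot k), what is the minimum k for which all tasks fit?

3 slots

The precedence chain requires at least 3 distinct slots.
With at most 2 per slot and 4 tasks, at least 2 slots are needed.
3 works (last occupied slot: 3): for example Test in 3, Handover in 1, Plan in 2, Integrate in 1.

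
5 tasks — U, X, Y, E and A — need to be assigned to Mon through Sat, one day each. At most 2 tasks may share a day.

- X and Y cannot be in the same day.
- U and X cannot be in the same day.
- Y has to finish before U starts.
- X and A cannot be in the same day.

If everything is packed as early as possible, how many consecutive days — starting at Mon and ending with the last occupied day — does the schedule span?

The precedence chain requires at least 2 distinct days.
With at most 2 per day and 5 tasks, at least 3 days are needed.
3 works (last occupied day: Wed): for example X -> Wed; U -> Tue; Y -> Mon; E -> Mon; A -> Tue.

3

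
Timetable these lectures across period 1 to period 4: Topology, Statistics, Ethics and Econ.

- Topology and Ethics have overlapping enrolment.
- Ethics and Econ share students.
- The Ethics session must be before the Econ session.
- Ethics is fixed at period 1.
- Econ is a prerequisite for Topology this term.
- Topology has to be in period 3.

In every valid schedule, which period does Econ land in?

Ethics is fixed at period 1 and must come before Econ, so Econ is at least period 2.
Topology is fixed at period 3 and must come after Econ, so Econ is at most period 2.
So Econ must be period 2.

period 2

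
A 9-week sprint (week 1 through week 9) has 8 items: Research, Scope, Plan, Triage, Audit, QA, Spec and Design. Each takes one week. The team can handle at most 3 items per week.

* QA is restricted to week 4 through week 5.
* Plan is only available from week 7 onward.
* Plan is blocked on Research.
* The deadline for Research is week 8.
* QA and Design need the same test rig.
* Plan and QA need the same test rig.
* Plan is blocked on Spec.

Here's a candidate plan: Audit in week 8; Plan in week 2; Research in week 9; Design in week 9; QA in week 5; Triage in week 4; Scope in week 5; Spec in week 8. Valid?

The team can handle at most 3 items per week — holds.
The deadline for Research is week 8 — violated.
Plan is blocked on Research — violated.
Plan and QA need the same test rig — holds.
QA is restricted to week 4 through week 5 — holds.
Plan is blocked on Spec — violated.
Plan is only available from week 7 onward — violated.
QA and Design need the same test rig — holds.

Invalid. Plan is blocked on Research.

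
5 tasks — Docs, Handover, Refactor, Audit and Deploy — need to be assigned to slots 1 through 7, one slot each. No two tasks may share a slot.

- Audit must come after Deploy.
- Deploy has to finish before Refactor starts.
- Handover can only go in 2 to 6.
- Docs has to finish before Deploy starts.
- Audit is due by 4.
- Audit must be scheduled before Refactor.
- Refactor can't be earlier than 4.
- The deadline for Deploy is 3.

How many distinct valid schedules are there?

Splitting on Docs: it can be 1 (23), 2 (4). Listing each branch's schedules as (Handover, Refactor, Audit, Deploy):
Docs=1: (2,5,4,3) (2,6,4,3) (2,7,4,3) (3,5,4,2) (3,6,4,2) (3,7,4,2) (4,5,3,2) (4,6,3,2) (4,7,3,2) (5,4,3,2) (5,6,3,2) (5,6,4,2) (5,6,4,3) (5,7,3,2) (5,7,4,2) (5,7,4,3) (6,4,3,2) (6,5,3,2) (6,5,4,2) (6,5,4,3) (6,7,3,2) (6,7,4,2) (6,7,4,3) — 23.
Docs=2: (5,6,4,3) (5,7,4,3) (6,5,4,3) (6,7,4,3) — 4.
Summing: 23 + 4 = 27.

27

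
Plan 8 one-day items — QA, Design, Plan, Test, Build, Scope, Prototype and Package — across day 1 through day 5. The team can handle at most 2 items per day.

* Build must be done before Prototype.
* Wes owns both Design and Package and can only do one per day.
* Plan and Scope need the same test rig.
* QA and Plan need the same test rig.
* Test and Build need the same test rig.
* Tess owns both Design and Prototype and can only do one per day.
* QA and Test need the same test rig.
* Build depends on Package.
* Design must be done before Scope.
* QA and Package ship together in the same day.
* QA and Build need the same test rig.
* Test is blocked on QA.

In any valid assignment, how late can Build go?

day 4

Precedence pushes Build to at least day 2; downstream work caps Build at day 4.
Build at day 4 is achievable: QA in day 1, Package in day 1, Test in day 2, Prototype in day 5, Plan in day 4, Build in day 4, Scope in day 3, Design in day 2.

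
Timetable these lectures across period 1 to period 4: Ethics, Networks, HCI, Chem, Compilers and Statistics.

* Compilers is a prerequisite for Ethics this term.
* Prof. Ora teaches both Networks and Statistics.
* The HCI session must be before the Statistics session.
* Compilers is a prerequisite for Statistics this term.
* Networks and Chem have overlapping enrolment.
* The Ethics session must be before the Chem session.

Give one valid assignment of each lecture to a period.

Statistics -> period 2; Ethics -> period 2; Compilers -> period 1; HCI -> period 1; Chem -> period 3; Networks -> period 1

Checking: Compilers(period 1) before Statistics(period 2); Compilers(period 1) before Ethics(period 2); Ethics(period 2) before Chem(period 3); HCI(period 1) before Statistics(period 2); Networks(period 1) != Chem(period 3); Networks(period 1) != Statistics(period 2).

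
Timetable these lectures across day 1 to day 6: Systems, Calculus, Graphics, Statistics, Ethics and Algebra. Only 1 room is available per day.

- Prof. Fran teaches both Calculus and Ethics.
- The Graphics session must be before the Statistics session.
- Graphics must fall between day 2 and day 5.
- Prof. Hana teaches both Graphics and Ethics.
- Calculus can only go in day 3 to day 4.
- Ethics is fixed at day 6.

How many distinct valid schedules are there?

Splitting on Systems: it can be day 1 (6), day 2 (2), day 3 (1), day 4 (1), day 5 (2). Listing each branch's schedules as (Calculus, Graphics, Statistics, Ethics, Algebra) by day number:
Systems=day 1: (3,2,4,6,5) (3,2,5,6,4) (3,4,5,6,2) (4,2,3,6,5) (4,2,5,6,3) (4,3,5,6,2) — 6.
Systems=day 2: (3,4,5,6,1) (4,3,5,6,1) — 2.
Systems=day 3: (4,2,5,6,1) — 1.
Systems=day 4: (3,2,5,6,1) — 1.
Systems=day 5: (3,2,4,6,1) (4,2,3,6,1) — 2.
Summing: 6 + 2 + 1 + 1 + 2 = 12.

12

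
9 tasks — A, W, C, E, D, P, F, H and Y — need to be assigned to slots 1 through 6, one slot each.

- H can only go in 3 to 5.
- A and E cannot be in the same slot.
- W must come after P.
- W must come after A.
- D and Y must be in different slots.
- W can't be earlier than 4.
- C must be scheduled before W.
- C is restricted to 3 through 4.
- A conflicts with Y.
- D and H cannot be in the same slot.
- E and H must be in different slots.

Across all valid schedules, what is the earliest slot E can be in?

E at 1 is achievable: E in 1; C in 3; F in 1; W in 4; D in 1; P in 1; A in 2; H in 3; Y in 3.

1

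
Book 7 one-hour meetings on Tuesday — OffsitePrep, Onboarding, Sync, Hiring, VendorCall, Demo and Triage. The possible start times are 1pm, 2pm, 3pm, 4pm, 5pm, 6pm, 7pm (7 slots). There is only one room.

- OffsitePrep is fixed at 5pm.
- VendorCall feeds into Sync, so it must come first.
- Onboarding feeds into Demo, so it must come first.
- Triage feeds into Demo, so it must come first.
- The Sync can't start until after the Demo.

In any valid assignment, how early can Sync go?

6pm

Precedence pushes Sync to at least 3pm.
Sync at 6pm is achievable: Onboarding=1pm; Hiring=7pm; Triage=2pm; Demo=3pm; Sync=6pm; VendorCall=4pm; OffsitePrep=5pm.
Nothing earlier works — the capacity limit rule out every slot before 6pm.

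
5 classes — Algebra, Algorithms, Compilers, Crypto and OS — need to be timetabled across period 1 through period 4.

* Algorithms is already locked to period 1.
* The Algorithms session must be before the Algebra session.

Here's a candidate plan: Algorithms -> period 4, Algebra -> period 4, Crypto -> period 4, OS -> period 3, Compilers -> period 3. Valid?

The Algorithms session must be before the Algebra session — violated.
Algorithms is already locked to period 1 — violated.

No. Algorithms is already locked to period 1 is not satisfied.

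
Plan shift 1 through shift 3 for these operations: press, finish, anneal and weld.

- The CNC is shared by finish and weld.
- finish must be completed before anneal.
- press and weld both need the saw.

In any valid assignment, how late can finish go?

shift 2

Downstream work caps finish at shift 2.
finish at shift 2 is achievable: press=shift 1; anneal=shift 3; finish=shift 2; weld=shift 3.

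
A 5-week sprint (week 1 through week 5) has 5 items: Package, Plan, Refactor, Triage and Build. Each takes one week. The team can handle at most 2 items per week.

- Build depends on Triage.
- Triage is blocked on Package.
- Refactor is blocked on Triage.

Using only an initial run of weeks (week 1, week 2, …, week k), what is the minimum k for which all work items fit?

3

The precedence chain requires at least 3 distinct weeks.
With at most 2 per week and 5 work items, at least 3 weeks are needed.
3 works (last occupied week: week 3): for example Triage=week 2; Plan=week 1; Refactor=week 3; Package=week 1; Build=week 3.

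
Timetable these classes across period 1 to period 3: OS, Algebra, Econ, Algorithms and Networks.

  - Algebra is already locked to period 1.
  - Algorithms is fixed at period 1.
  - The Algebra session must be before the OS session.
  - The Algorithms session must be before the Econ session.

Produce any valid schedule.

Networks -> period 1; Algebra -> period 1; Algorithms -> period 1; OS -> period 2; Econ -> period 2

Checking: Algorithms(period 1) before Econ(period 2); Algebra(period 1) before OS(period 2); Algorithms=period 1 in [period 1,period 1]; Algebra=period 1 in [period 1,period 1].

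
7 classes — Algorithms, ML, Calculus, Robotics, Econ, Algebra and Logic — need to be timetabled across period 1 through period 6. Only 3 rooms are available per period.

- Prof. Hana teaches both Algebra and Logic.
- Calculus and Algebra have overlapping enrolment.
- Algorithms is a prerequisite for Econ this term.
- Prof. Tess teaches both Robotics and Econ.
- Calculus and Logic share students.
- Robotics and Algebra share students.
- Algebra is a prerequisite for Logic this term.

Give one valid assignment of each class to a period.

Algorithms in period 1; Econ in period 2; Logic in period 2; ML in period 1; Calculus in period 3; Algebra in period 1; Robotics in period 3

Checking: Algebra(period 1) before Logic(period 2); Algorithms(period 1) before Econ(period 2); Algebra(period 1) != Logic(period 2); Robotics(period 3) != Algebra(period 1); Calculus(period 3) != Logic(period 2); Calculus(period 3) != Algebra(period 1); Robotics(period 3) != Econ(period 2); max 3 per period (cap 3).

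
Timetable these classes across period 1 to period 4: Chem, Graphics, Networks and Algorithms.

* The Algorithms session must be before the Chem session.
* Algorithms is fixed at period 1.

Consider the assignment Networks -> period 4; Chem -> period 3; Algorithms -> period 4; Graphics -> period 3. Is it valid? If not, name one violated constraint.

No — it violates: Algorithms is fixed at period 1

The Algorithms session must be before the Chem session — violated.
Algorithms is fixed at period 1 — violated.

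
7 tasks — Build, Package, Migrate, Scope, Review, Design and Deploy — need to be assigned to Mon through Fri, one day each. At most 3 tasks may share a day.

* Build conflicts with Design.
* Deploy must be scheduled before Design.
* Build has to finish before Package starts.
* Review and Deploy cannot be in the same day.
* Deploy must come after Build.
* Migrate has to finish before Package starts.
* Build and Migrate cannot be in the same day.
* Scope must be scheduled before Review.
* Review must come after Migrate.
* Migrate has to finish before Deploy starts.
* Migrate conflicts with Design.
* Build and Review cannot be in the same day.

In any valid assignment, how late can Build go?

Downstream work caps Build at Wed.
Build at Wed is achievable: Package in Thu, Review in Tue, Scope in Mon, Design in Fri, Build in Wed, Deploy in Thu, Migrate in Mon.

Wed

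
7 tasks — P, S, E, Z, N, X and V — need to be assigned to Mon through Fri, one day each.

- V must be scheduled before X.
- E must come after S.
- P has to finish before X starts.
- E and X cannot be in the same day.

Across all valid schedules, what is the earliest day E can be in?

Precedence pushes E to at least Tue.
E at Tue is achievable: S -> Mon, N -> Mon, P -> Mon, V -> Mon, X -> Wed, E -> Tue, Z -> Mon.

Tue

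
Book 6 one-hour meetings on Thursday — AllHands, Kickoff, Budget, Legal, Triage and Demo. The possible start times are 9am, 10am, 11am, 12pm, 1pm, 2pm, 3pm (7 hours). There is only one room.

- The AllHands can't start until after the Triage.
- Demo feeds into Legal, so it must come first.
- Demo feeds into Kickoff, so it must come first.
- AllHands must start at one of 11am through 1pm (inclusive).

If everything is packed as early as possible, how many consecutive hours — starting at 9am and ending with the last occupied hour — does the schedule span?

The precedence chain requires at least 2 distinct hours.
With at most 1 per hour and 6 meetings, at least 6 hours are needed.
AllHands can't be placed before 11am — that is hour 3 counting from 9am — so the schedule must run through at least 3 hours.
6 works (last occupied hour: 2pm): for example Kickoff=12pm, Triage=10am, AllHands=11am, Legal=1pm, Demo=9am, Budget=2pm.

6 hours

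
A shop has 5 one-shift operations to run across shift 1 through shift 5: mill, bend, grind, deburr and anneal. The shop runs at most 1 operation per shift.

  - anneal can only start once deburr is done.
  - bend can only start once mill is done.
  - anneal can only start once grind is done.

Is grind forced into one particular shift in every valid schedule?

grind can be shift 1 (e.g. mill in shift 4; anneal in shift 3; bend in shift 5; grind in shift 1; deburr in shift 2) or shift 2 (e.g. grind in shift 2; mill in shift 4; anneal in shift 3; deburr in shift 1; bend in shift 5).

No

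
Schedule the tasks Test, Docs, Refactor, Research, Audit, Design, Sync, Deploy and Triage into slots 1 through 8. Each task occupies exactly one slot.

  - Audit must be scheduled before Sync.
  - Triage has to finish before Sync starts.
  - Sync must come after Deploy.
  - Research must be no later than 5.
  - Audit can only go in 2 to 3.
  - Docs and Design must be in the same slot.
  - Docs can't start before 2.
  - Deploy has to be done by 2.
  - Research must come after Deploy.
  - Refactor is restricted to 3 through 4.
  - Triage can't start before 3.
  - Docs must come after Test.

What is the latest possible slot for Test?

Downstream work caps Test at 7.
Test at 7 is achievable: Refactor=3, Research=2, Test=7, Docs=8, Deploy=1, Triage=3, Sync=4, Design=8, Audit=2.

7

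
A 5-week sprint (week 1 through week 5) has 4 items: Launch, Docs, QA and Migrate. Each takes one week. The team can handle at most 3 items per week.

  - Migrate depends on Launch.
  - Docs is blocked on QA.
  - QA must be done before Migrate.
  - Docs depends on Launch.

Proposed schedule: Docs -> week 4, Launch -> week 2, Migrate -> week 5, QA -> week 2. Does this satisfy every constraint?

Docs depends on Launch — holds.
QA must be done before Migrate — holds.
Migrate depends on Launch — holds.
Docs is blocked on QA — holds.
The team can handle at most 3 items per week — holds.

Yes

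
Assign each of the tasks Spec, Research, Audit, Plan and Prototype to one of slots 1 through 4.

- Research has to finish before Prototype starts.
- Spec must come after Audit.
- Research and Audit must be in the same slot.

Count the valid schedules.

Splitting on Spec: it can be 2 (12), 3 (20), 4 (24). Listing each branch's schedules as (Research, Audit, Plan, Prototype):
Spec=2: (1,1,1,2) (1,1,1,3) (1,1,1,4) (1,1,2,2) (1,1,2,3) (1,1,2,4) (1,1,3,2) (1,1,3,3) (1,1,3,4) (1,1,4,2) (1,1,4,3) (1,1,4,4) — 12.
Spec=3: (1,1,1,2) (1,1,1,3) (1,1,1,4) (1,1,2,2) (1,1,2,3) (1,1,2,4) (1,1,3,2) (1,1,3,3) (1,1,3,4) (1,1,4,2) (1,1,4,3) (1,1,4,4) (2,2,1,3) (2,2,1,4) (2,2,2,3) (2,2,2,4) (2,2,3,3) (2,2,3,4) (2,2,4,3) (2,2,4,4) — 20.
Spec=4: (1,1,1,2) (1,1,1,3) (1,1,1,4) (1,1,2,2) (1,1,2,3) (1,1,2,4) (1,1,3,2) (1,1,3,3) (1,1,3,4) (1,1,4,2) (1,1,4,3) (1,1,4,4) (2,2,1,3) (2,2,1,4) (2,2,2,3) (2,2,2,4) (2,2,3,3) (2,2,3,4) (2,2,4,3) (2,2,4,4) (3,3,1,4) (3,3,2,4) (3,3,3,4) (3,3,4,4) — 24.
Summing: 12 + 20 + 24 = 56.

56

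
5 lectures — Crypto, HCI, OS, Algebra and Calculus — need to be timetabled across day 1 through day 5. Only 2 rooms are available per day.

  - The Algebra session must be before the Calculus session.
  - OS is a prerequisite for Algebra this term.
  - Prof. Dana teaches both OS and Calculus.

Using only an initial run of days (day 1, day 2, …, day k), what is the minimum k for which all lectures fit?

The precedence chain requires at least 3 distinct days.
With at most 2 per day and 5 lectures, at least 3 days are needed.
3 works (last occupied day: day 3): for example Algebra in day 2; Crypto in day 1; Calculus in day 3; HCI in day 2; OS in day 1.

3 days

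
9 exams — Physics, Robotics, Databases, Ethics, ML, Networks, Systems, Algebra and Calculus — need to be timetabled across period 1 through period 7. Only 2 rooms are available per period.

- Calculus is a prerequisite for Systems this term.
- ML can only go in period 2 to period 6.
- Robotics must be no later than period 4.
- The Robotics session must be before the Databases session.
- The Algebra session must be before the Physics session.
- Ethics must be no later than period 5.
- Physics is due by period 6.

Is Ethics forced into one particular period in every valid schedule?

No

Ethics can be period 1 (e.g. Algebra in period 2; Physics in period 3; Ethics in period 1; Systems in period 5; Calculus in period 4; Networks in period 4; Databases in period 3; Robotics in period 1; ML in period 2) or period 2 (e.g. Physics=period 3, ML=period 2, Calculus=period 4, Systems=period 5, Algebra=period 1, Robotics=period 1, Ethics=period 2, Networks=period 4, Databases=period 3).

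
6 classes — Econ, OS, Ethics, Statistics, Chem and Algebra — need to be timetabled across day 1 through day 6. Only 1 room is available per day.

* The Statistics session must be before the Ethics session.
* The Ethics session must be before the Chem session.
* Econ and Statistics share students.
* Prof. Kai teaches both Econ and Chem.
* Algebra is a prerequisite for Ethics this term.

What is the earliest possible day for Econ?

day 1

Econ at day 1 is achievable: Algebra in day 3, Ethics in day 4, Chem in day 5, Econ in day 1, OS in day 6, Statistics in day 2.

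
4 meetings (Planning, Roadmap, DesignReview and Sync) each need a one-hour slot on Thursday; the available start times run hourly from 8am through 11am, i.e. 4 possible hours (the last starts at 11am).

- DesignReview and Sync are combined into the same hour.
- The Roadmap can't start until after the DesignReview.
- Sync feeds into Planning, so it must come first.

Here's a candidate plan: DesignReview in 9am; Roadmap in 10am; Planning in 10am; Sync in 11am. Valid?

Invalid. DesignReview and Sync are combined into the same hour.

Sync feeds into Planning, so it must come first — violated.
DesignReview and Sync are combined into the same hour — violated.
The Roadmap can't start until after the DesignReview — holds.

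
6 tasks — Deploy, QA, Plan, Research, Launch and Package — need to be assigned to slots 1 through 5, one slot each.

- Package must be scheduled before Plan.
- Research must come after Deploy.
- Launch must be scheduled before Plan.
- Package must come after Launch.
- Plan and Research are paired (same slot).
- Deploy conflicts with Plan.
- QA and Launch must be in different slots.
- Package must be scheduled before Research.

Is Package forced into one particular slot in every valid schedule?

Package can be 2 (e.g. Plan -> 3; Deploy -> 1; Package -> 2; Research -> 3; Launch -> 1; QA -> 2) or 3 (e.g. Deploy=1, Package=3, Research=4, Launch=1, Plan=4, QA=2).

No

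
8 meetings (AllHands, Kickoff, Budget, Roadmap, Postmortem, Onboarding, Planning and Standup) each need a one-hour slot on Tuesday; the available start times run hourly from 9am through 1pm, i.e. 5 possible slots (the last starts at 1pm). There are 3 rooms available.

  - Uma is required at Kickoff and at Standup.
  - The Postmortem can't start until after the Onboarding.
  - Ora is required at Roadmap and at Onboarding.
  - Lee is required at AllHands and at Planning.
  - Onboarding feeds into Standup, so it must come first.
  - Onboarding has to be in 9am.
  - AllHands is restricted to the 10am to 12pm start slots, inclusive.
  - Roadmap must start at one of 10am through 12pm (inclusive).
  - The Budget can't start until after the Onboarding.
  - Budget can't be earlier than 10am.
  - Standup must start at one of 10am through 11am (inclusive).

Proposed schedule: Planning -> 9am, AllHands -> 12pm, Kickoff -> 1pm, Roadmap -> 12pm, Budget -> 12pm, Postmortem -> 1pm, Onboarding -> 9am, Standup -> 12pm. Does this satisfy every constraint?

Standup must start at one of 10am through 11am (inclusive) — violated.
There are 3 rooms available — violated.
Budget can't be earlier than 10am — holds.
Ora is required at Roadmap and at Onboarding — holds.
Onboarding has to be in 9am — holds.
Onboarding feeds into Standup, so it must come first — holds.
AllHands is restricted to the 10am to 12pm start slots, inclusive — holds.
Uma is required at Kickoff and at Standup — holds.
The Budget can't start until after the Onboarding — holds.
Roadmap must start at one of 10am through 12pm (inclusive) — holds.
Lee is required at AllHands and at Planning — holds.
The Postmortem can't start until after the Onboarding — holds.

No — it violates: Standup must start at one of 10am through 11am (inclusive)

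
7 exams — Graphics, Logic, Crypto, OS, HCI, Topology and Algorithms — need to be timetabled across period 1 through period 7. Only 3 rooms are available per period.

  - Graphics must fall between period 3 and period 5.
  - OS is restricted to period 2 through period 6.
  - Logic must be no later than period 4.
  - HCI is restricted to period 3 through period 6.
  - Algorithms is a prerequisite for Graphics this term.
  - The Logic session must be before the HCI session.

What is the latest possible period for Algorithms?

period 4

Downstream work caps Algorithms at period 4.
Algorithms at period 4 is achievable: Logic in period 1; Crypto in period 1; Algorithms in period 4; HCI in period 3; Graphics in period 5; OS in period 2; Topology in period 1.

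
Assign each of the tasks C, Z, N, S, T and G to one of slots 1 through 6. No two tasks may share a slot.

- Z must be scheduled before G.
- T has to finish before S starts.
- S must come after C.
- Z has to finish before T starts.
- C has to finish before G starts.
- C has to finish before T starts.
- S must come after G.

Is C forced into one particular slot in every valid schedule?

No

C can be 1 (e.g. C=1; S=5; N=6; G=4; Z=2; T=3) or 2 (e.g. S in 5; C in 2; Z in 1; T in 3; N in 6; G in 4).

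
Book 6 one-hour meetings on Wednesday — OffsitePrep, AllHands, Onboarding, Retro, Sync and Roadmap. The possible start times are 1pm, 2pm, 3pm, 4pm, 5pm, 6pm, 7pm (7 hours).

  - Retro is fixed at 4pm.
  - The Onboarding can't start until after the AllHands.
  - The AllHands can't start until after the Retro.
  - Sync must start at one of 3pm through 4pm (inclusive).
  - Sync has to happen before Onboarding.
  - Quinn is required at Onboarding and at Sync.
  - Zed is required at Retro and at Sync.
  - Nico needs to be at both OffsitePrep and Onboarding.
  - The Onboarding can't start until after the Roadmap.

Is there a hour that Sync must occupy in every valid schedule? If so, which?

Sync's window is 3pm–4pm.
Retro is fixed at 4pm, and Sync can't share a hour with Retro.
So Sync must be 3pm.

3pm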